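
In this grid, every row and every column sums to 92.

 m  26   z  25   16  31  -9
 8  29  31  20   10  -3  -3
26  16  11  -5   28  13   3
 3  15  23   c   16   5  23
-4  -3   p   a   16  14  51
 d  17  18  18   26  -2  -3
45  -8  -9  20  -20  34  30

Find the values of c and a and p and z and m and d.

c = 7, a = 7, p = 11, z = 7, m = -4, d = 18

Row 4: 3 + 15 + 23 + 16 + 5 + 23 = 85, so its missing entry is 92 − 85 = 7.
Column 4: 25 + 20 − 5 + 7 + 18 + 20 = 85, so its missing entry is 92 − 85 = 7.
Row 5: -4 − 3 + 7 + 16 + 14 + 51 = 81, so its missing entry is 92 − 81 = 11.
Column 3: 31 + 11 + 23 + 11 + 18 − 9 = 85, so its missing entry is 92 − 85 = 7.
Row 1: 26 + 7 + 25 + 16 + 31 − 9 = 96, so its missing entry is 92 − 96 = -4.
Row 6: 17 + 18 + 18 + 26 − 2 − 3 = 74, so its missing entry is 92 − 74 = 18.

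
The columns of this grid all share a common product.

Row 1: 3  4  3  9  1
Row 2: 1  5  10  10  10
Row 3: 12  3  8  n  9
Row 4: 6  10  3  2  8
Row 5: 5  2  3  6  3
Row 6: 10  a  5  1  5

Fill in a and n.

Columns 1 and 5 each multiply to 10800, so every column has product 10800.
Column 2: 4×5×3×10×2 = 1200, so the missing entry is 10800 ÷ 1200 = 9.
Column 4: 9×10×2×6×1 = 1080, so the missing entry is 10800 ÷ 1080 = 10.

a = 9, n = 10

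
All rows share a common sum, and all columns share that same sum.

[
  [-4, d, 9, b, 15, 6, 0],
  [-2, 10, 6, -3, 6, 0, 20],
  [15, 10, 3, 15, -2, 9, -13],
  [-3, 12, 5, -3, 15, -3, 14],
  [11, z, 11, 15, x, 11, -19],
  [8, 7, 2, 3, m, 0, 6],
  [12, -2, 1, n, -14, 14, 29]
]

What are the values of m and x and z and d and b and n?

m = 11, x = 6, z = 2, d = -2, b = 13, n = -3

Rows 2 and 3 both sum to 37, so that's the common total.
Row 6: 8 + 7 + 2 + 3 + 0 + 6 = 26, so its missing entry is 37 − 26 = 11.
Column 5: 15 + 6 − 2 + 15 + 11 − 14 = 31, so its missing entry is 37 − 31 = 6.
Row 7: 12 − 2 + 1 − 14 + 14 + 29 = 40, so its missing entry is 37 − 40 = -3.
Column 4: -3 + 15 − 3 + 15 + 3 − 3 = 24, so its missing entry is 37 − 24 = 13.
Row 1: -4 + 9 + 13 + 15 + 6 + 0 = 39, so its missing entry is 37 − 39 = -2.
Row 5: 11 + 11 + 15 + 6 + 11 − 19 = 35, so its missing entry is 37 − 35 = 2.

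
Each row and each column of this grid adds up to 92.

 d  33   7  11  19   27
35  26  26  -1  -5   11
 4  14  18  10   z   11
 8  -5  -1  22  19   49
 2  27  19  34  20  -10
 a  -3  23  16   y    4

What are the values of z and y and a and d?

z = 35, y = 4, a = 48, d = -5

The known cells in row 3 total 57, leaving 92 − 57 = 35 for the blank.
The known cells in column 5 total 88, leaving 92 − 88 = 4 for the blank.
The known cells in row 6 total 44, leaving 92 − 44 = 48 for the blank.
The known cells in row 1 total 97, leaving 92 − 97 = -5 for the blank.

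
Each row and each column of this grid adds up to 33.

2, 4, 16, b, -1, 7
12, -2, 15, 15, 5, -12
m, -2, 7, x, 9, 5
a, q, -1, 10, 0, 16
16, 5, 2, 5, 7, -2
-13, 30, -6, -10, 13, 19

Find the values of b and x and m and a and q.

Column 2: 4 − 2 − 2 + 5 + 30 = 35, so its missing entry is 33 − 35 = -2.
Row 1: 2 + 4 + 16 − 1 + 7 = 28, so its missing entry is 33 − 28 = 5.
Row 4: -2 − 1 + 10 + 0 + 16 = 23, so its missing entry is 33 − 23 = 10.
Column 1: 2 + 12 + 10 + 16 − 13 = 27, so its missing entry is 33 − 27 = 6.
Row 3: 6 − 2 + 7 + 9 + 5 = 25, so its missing entry is 33 − 25 = 8.

b = 5, x = 8, m = 6, a = 10, q = -2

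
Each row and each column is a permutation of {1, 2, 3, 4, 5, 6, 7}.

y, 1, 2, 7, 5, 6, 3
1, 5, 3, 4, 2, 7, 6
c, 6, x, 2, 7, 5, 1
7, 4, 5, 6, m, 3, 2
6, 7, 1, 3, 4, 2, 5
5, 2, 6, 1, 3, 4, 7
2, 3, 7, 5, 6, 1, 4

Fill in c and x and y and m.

At (row 3, col 3): column 3 already has {1, 2, 3, 5, 6, 7}, so the value is 4.
At (row 3, col 1): row 3 already has {1, 2, 4, 5, 6, 7}, so the value is 3.
At (row 4, col 5): row 4 already has {2, 3, 4, 5, 6, 7}, so the value is 1.
For row 1, column 1: row 1 already has {1, 2, 3, 5, 6, 7}; that leaves 4.

c = 3, x = 4, y = 4, m = 1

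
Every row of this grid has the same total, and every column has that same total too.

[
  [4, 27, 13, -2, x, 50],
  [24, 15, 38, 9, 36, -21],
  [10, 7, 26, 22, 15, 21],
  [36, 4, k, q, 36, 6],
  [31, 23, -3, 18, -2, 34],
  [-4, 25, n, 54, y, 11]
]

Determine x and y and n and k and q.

x = 9, y = 7, n = 8, k = 19, q = 0

Rows 2 and 3 both sum to 101, so that's the common total.
The known cells in row 1 total 92, leaving 101 − 92 = 9 for the blank.
The known cells in column 5 total 94, leaving 101 − 94 = 7 for the blank.
The known cells in column 4 total 101, leaving 101 − 101 = 0 for the blank.
The known cells in row 4 total 82, leaving 101 − 82 = 19 for the blank.
The known cells in row 6 total 93, leaving 101 − 93 = 8 for the blank.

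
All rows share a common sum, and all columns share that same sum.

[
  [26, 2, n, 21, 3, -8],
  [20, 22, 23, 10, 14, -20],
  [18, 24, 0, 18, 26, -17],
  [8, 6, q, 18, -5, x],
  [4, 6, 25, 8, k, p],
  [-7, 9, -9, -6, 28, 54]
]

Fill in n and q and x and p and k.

Rows 2 and 3 both sum to 69, so that's the common total.
The known cells in column 5 total 66, leaving 69 − 66 = 3 for the blank.
The known cells in row 5 total 46, leaving 69 − 46 = 23 for the blank.
The known cells in row 1 total 44, leaving 69 − 44 = 25 for the blank.
The known cells in column 3 total 64, leaving 69 − 64 = 5 for the blank.
The known cells in row 4 total 32, leaving 69 − 32 = 37 for the blank.

n = 25, q = 5, x = 37, p = 23, k = 3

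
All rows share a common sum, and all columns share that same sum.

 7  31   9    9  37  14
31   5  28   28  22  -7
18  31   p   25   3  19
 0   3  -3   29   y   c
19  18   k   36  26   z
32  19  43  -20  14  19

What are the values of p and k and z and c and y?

Rows 1 and 2 both sum to 107, so that's the common total.
The known cells in column 5 total 102, leaving 107 − 102 = 5 for the blank.
The known cells in row 3 total 96, leaving 107 − 96 = 11 for the blank.
The known cells in column 3 total 88, leaving 107 − 88 = 19 for the blank.
The known cells in row 5 total 118, leaving 107 − 118 = -11 for the blank.
The known cells in row 4 total 34, leaving 107 − 34 = 73 for the blank.

p = 11, k = 19, z = -11, c = 73, y = 5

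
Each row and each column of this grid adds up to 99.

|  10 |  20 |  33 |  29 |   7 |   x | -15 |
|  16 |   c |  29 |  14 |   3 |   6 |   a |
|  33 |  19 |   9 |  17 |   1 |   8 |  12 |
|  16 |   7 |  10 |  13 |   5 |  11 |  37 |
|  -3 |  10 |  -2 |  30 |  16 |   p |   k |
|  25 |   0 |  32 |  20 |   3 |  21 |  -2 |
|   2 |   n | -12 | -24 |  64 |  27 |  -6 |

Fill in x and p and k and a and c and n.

Row 7: 2 − 12 − 24 + 64 + 27 − 6 = 51, so its missing entry is 99 − 51 = 48.
Column 2: 20 + 19 + 7 + 10 + 0 + 48 = 104, so its missing entry is 99 − 104 = -5.
Row 1: 10 + 20 + 33 + 29 + 7 − 15 = 84, so its missing entry is 99 − 84 = 15.
Column 6: 15 + 6 + 8 + 11 + 21 + 27 = 88, so its missing entry is 99 − 88 = 11.
Row 5: -3 + 10 − 2 + 30 + 16 + 11 = 62, so its missing entry is 99 − 62 = 37.
Row 2: 16 − 5 + 29 + 14 + 3 + 6 = 63, so its missing entry is 99 − 63 = 36.

x = 15, p = 11, k = 37, a = 36, c = -5, n = 48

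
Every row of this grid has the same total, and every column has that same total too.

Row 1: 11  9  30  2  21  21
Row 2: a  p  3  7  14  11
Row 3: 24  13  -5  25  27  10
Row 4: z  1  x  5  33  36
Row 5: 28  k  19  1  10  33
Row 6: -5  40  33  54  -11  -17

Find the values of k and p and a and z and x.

k = 3, p = 28, a = 31, z = 5, x = 14

Rows 1 and 3 both sum to 94, so that's the common total.
The known cells in column 3 total 80, leaving 94 − 80 = 14 for the blank.
The known cells in row 4 total 89, leaving 94 − 89 = 5 for the blank.
The known cells in column 1 total 63, leaving 94 − 63 = 31 for the blank.
The known cells in row 2 total 66, leaving 94 − 66 = 28 for the blank.
The known cells in row 5 total 91, leaving 94 − 91 = 3 for the blank.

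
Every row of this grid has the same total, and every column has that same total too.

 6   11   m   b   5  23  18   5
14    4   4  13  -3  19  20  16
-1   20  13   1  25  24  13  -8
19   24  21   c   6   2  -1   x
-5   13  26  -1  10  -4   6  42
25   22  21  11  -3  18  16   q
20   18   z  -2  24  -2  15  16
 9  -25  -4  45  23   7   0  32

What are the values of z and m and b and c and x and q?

z = -2, m = 8, b = 11, c = 9, x = 7, q = -23

Rows 2 and 3 both sum to 87, so that's the common total.
The known cells in row 7 total 89, leaving 87 − 89 = -2 for the blank.
The known cells in row 6 total 110, leaving 87 − 110 = -23 for the blank.
The known cells in column 8 total 80, leaving 87 − 80 = 7 for the blank.
The known cells in column 3 total 79, leaving 87 − 79 = 8 for the blank.
The known cells in row 1 total 76, leaving 87 − 76 = 11 for the blank.
The known cells in row 4 total 78, leaving 87 − 78 = 9 for the blank.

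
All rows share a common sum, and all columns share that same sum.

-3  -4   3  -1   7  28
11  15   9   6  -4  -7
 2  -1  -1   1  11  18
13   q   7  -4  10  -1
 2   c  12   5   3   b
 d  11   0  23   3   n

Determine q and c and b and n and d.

q = 5, c = 4, b = 4, n = -12, d = 5

Rows 1 and 2 both sum to 30, so that's the common total.
Row 4 has 13 + 7 − 4 + 10 − 1 = 25; the blank must be 30 − 25 = 5.
Column 1 has -3 + 11 + 2 + 13 + 2 = 25; the blank must be 30 − 25 = 5.
Row 6 has 5 + 11 + 0 + 23 + 3 = 42; the blank must be 30 − 42 = -12.
Column 6 has 28 − 7 + 18 − 1 − 12 = 26; the blank must be 30 − 26 = 4.
Row 5 has 2 + 12 + 5 + 3 + 4 = 26; the blank must be 30 − 26 = 4.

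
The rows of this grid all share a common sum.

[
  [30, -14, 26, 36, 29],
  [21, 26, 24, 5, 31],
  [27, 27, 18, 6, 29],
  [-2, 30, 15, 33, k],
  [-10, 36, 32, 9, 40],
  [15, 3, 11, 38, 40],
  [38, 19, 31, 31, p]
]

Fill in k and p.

k = 31, p = -12

The complete rows each total 107.
Row 4 is missing 107 − 76 = 31 (since -2 + 30 + 15 + 33 = 76).
Row 7 is missing 107 − 119 = -12 (since 38 + 19 + 31 + 31 = 119).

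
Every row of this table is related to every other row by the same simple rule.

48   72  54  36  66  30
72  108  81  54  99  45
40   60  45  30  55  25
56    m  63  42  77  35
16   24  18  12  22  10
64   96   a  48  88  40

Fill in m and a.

Each row is a constant multiple of every other row — this is a multiplication table with the headers hidden.
Row 4 is 42/36 = 7/6 times row 1, so its entry in column 2 is 72 × 7/6 = 84.
Row 6 is 48/36 = 4/3 times row 1, so its entry in column 3 is 54 × 4/3 = 72.

m = 84, a = 72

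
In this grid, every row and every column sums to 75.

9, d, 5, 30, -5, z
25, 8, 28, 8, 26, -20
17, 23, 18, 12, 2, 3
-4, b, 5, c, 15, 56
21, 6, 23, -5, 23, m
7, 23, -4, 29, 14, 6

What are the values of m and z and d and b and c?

m = 7, z = 23, d = 13, b = 2, c = 1

Row 5 has 21 + 6 + 23 − 5 + 23 = 68; the blank must be 75 − 68 = 7.
Column 4 has 30 + 8 + 12 − 5 + 29 = 74; the blank must be 75 − 74 = 1.
Row 4 has -4 + 5 + 1 + 15 + 56 = 73; the blank must be 75 − 73 = 2.
Column 2 has 8 + 23 + 2 + 6 + 23 = 62; the blank must be 75 − 62 = 13.
Row 1 has 9 + 13 + 5 + 30 − 5 = 52; the blank must be 75 − 52 = 23.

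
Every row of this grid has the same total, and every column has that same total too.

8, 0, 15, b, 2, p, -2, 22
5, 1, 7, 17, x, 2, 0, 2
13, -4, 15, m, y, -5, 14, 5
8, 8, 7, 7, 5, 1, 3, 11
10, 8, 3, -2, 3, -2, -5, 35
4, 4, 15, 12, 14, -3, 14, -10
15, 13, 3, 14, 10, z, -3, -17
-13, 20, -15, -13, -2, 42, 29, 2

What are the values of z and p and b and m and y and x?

z = 15, p = 0, b = 5, m = 10, y = 2, x = 16

Rows 4 and 5 both sum to 50, so that's the common total.
The known cells in row 7 total 35, leaving 50 − 35 = 15 for the blank.
The known cells in row 2 total 34, leaving 50 − 34 = 16 for the blank.
The known cells in column 5 total 48, leaving 50 − 48 = 2 for the blank.
The known cells in row 3 total 40, leaving 50 − 40 = 10 for the blank.
The known cells in column 4 total 45, leaving 50 − 45 = 5 for the blank.
The known cells in row 1 total 50, leaving 50 − 50 = 0 for the blank.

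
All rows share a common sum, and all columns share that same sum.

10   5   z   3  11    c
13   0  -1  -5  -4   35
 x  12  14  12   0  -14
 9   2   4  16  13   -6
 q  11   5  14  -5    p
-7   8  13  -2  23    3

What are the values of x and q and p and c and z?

x = 14, q = -1, p = 14, c = 6, z = 3

Rows 2 and 4 both sum to 38, so that's the common total.
Row 3 has 12 + 14 + 12 + 0 − 14 = 24; the blank must be 38 − 24 = 14.
Column 1 has 10 + 13 + 14 + 9 − 7 = 39; the blank must be 38 − 39 = -1.
Row 5 has -1 + 11 + 5 + 14 − 5 = 24; the blank must be 38 − 24 = 14.
Column 3 has -1 + 14 + 4 + 5 + 13 = 35; the blank must be 38 − 35 = 3.
Row 1 has 10 + 5 + 3 + 3 + 11 = 32; the blank must be 38 − 32 = 6.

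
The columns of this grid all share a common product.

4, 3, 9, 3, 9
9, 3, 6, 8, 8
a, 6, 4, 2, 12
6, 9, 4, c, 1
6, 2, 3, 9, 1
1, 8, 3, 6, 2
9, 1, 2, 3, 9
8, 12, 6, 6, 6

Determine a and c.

a = 1, c = 2

Columns 2 and 5 each multiply to 93312, so every column has product 93312.
Column 1: 4×9×6×6×1×9×8 = 93312, so the missing entry is 93312 ÷ 93312 = 1.
Column 4: 3×8×2×9×6×3×6 = 46656, so the missing entry is 93312 ÷ 46656 = 2.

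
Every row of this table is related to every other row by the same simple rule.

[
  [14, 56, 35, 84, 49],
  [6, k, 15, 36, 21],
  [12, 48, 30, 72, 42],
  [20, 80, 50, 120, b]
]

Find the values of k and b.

k = 24, b = 70

Each row is a constant multiple of every other row — this is a multiplication table with the headers hidden.
Row 2 is 6/14 = 3/7 times row 1, so its entry in column 2 is 56 × 3/7 = 24.
Row 4 is 20/14 = 10/7 times row 1, so its entry in column 5 is 49 × 10/7 = 70.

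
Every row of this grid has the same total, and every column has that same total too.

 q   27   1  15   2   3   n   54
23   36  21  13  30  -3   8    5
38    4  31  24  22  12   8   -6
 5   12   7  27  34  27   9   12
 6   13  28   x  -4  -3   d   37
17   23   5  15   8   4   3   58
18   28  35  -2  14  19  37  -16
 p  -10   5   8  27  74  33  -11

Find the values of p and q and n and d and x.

Rows 2 and 3 both sum to 133, so that's the common total.
The known cells in column 4 total 100, leaving 133 − 100 = 33 for the blank.
The known cells in row 5 total 110, leaving 133 − 110 = 23 for the blank.
The known cells in row 8 total 126, leaving 133 − 126 = 7 for the blank.
The known cells in column 1 total 114, leaving 133 − 114 = 19 for the blank.
The known cells in row 1 total 121, leaving 133 − 121 = 12 for the blank.

p = 7, q = 19, n = 12, d = 23, x = 33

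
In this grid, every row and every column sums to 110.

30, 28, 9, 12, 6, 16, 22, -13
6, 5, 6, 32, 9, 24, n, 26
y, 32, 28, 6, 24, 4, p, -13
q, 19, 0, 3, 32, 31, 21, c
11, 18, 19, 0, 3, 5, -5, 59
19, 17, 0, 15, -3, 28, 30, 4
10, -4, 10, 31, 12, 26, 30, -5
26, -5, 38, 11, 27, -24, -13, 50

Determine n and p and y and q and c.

n = 2, p = 23, y = 6, q = 2, c = 2

The known cells in column 8 total 108, leaving 110 − 108 = 2 for the blank.
The known cells in row 4 total 108, leaving 110 − 108 = 2 for the blank.
The known cells in column 1 total 104, leaving 110 − 104 = 6 for the blank.
The known cells in row 3 total 87, leaving 110 − 87 = 23 for the blank.
The known cells in row 2 total 108, leaving 110 − 108 = 2 for the blank.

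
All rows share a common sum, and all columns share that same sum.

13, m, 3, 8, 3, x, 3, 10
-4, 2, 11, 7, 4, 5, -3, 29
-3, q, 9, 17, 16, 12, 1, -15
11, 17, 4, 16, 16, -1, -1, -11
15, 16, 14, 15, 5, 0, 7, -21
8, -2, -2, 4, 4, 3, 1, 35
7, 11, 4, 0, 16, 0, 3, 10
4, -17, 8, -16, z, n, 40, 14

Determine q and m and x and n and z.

Rows 2 and 4 both sum to 51, so that's the common total.
The known cells in column 5 total 64, leaving 51 − 64 = -13 for the blank.
The known cells in row 3 total 37, leaving 51 − 37 = 14 for the blank.
The known cells in column 2 total 41, leaving 51 − 41 = 10 for the blank.
The known cells in row 1 total 50, leaving 51 − 50 = 1 for the blank.
The known cells in row 8 total 20, leaving 51 − 20 = 31 for the blank.

q = 14, m = 10, x = 1, n = 31, z = -13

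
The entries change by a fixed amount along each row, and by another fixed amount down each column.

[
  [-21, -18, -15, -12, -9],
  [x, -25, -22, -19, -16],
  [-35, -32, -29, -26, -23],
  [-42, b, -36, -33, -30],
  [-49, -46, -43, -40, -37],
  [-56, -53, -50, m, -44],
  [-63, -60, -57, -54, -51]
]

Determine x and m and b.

Along each row the entries change by 3 per step; down each column they change by -7.
Row 2: from -25 at column 2, stepping by 3 to column 1 gives -28.
Row 6: from -56 at column 1, stepping by 3 to column 4 gives -47.
Row 4: from -42 at column 1, stepping by 3 to column 2 gives -39.

x = -28, m = -47, b = -39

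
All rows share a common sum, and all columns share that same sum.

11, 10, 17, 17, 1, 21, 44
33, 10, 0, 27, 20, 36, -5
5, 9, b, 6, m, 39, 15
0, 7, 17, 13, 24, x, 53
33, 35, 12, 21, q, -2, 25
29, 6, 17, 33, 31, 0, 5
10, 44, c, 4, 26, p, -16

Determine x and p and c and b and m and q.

x = 7, p = 20, c = 33, b = 25, m = 22, q = -3

Rows 1 and 2 both sum to 121, so that's the common total.
The known cells in row 5 total 124, leaving 121 − 124 = -3 for the blank.
The known cells in column 5 total 99, leaving 121 − 99 = 22 for the blank.
The known cells in row 3 total 96, leaving 121 − 96 = 25 for the blank.
The known cells in column 3 total 88, leaving 121 − 88 = 33 for the blank.
The known cells in row 7 total 101, leaving 121 − 101 = 20 for the blank.
The known cells in row 4 total 114, leaving 121 − 114 = 7 for the blank.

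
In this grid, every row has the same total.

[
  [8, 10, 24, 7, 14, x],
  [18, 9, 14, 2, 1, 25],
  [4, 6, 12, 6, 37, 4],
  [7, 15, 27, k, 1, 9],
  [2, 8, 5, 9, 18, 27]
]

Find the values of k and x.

Row 3 sums to 69 and so does row 5; that's the common total.
In row 4 the known cells total 59, leaving 69 − 59 = 10.
In row 1 the known cells total 63, leaving 69 − 63 = 6.

k = 10, x = 6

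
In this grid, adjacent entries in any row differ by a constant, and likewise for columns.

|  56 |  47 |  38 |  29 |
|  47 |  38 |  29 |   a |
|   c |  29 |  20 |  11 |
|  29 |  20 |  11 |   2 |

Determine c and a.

c = 38, a = 20

Along each row the entries change by -9 per step; down each column they change by -9.
Row 3: from 29 at column 2, stepping by -9 to column 1 gives 38.
Row 2: from 47 at column 1, stepping by -9 to column 4 gives 20.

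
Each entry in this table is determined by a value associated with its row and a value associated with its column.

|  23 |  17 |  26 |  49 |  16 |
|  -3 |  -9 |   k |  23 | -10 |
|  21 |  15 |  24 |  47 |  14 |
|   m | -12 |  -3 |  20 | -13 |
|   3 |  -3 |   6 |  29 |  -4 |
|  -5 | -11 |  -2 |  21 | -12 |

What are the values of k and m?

k = 0, m = -6

The difference between any two rows is the same in every column — this is an addition table with the headers hidden.
Row 2 minus row 1 is 23 − 49 = -26, so its entry in column 3 is 26 + (-26) = 0.
Row 4 minus row 1 is 20 − 49 = -29, so its entry in column 1 is 23 + (-29) = -6.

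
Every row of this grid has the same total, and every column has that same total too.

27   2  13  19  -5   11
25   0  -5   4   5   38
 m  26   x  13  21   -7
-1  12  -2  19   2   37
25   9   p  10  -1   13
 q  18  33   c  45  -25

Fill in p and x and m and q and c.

p = 11, x = 17, m = -3, q = -6, c = 2

Rows 1 and 2 both sum to 67, so that's the common total.
The known cells in row 5 total 56, leaving 67 − 56 = 11 for the blank.
The known cells in column 3 total 50, leaving 67 − 50 = 17 for the blank.
The known cells in row 3 total 70, leaving 67 − 70 = -3 for the blank.
The known cells in column 1 total 73, leaving 67 − 73 = -6 for the blank.
The known cells in row 6 total 65, leaving 67 − 65 = 2 for the blank.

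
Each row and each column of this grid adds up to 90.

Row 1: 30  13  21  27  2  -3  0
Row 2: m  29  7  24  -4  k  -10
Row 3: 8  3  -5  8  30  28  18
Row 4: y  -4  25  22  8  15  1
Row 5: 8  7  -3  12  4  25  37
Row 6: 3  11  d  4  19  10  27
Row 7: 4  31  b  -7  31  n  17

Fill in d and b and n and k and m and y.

The known cells in row 4 total 67, leaving 90 − 67 = 23 for the blank.
The known cells in column 1 total 76, leaving 90 − 76 = 14 for the blank.
The known cells in row 2 total 60, leaving 90 − 60 = 30 for the blank.
The known cells in column 6 total 105, leaving 90 − 105 = -15 for the blank.
The known cells in row 7 total 61, leaving 90 − 61 = 29 for the blank.
The known cells in row 6 total 74, leaving 90 − 74 = 16 for the blank.

d = 16, b = 29, n = -15, k = 30, m = 14, y = 23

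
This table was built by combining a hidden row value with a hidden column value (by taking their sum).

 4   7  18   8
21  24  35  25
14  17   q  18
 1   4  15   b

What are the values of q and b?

The difference between any two rows is the same in every column — this is an addition table with the headers hidden.
Row 3 minus row 1 is 17 − 7 = 10, so its entry in column 3 is 18 + 10 = 28.
Row 4 minus row 1 is 4 − 7 = -3, so its entry in column 4 is 8 + (-3) = 5.

q = 28, b = 5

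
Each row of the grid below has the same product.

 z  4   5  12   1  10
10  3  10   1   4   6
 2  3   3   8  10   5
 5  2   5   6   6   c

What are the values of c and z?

c = 4, z = 3

Rows 2 and 3 each multiply to 7200, so every row has product 7200.
Row 4: 5×2×5×6×6 = 1800, so the missing entry is 7200 ÷ 1800 = 4.
Row 1: 4×5×12×1×10 = 2400, so the missing entry is 7200 ÷ 2400 = 3.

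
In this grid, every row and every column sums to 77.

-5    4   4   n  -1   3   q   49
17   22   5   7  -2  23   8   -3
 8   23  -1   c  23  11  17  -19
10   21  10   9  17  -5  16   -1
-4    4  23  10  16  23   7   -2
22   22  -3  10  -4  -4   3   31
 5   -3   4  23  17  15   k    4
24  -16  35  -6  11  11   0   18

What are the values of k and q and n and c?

k = 12, q = 14, n = 9, c = 15

The known cells in row 7 total 65, leaving 77 − 65 = 12 for the blank.
The known cells in row 3 total 62, leaving 77 − 62 = 15 for the blank.
The known cells in column 4 total 68, leaving 77 − 68 = 9 for the blank.
The known cells in row 1 total 63, leaving 77 − 63 = 14 for the blank.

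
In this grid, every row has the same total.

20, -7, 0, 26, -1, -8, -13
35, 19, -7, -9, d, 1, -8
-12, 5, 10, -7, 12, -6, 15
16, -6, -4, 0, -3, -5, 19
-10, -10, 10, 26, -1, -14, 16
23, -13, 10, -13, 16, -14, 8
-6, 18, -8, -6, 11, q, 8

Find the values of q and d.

Rows 3 and 5 both add up to 17, so every row sums to 17.
Row 7: -6 + 18 − 8 − 6 + 11 + 8 = 17, so the missing entry is 17 − 17 = 0.
Row 2: 35 + 19 − 7 − 9 + 1 − 8 = 31, so the missing entry is 17 − 31 = -14.

q = 0, d = -14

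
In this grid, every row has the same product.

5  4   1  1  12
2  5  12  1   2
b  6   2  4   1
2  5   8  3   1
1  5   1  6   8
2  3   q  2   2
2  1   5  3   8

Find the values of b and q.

Rows 2 and 5 each multiply to 240, so every row has product 240.
Row 3: 6×2×4×1 = 48, so the missing entry is 240 ÷ 48 = 5.
Row 6: 2×3×2×2 = 24, so the missing entry is 240 ÷ 24 = 10.

b = 5, q = 10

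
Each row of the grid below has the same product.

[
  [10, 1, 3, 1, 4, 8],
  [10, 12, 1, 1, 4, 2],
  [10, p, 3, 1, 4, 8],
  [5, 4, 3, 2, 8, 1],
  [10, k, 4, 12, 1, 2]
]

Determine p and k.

p = 1, k = 1

Rows 1 and 4 each multiply to 960, so every row has product 960.
Row 3: 10×3×1×4×8 = 960, so the missing entry is 960 ÷ 960 = 1.
Row 5: 10×4×12×1×2 = 960, so the missing entry is 960 ÷ 960 = 1.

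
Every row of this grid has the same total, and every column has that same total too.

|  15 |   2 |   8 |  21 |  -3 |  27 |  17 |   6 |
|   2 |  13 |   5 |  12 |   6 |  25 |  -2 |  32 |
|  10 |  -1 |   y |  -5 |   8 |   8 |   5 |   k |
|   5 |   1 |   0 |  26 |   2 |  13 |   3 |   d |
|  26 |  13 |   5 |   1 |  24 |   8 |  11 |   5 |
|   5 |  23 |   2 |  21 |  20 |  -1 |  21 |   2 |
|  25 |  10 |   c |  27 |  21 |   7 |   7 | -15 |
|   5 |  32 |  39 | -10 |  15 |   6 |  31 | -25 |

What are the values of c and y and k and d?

Rows 1 and 2 both sum to 93, so that's the common total.
Row 4: 5 + 1 + 0 + 26 + 2 + 13 + 3 = 50, so its missing entry is 93 − 50 = 43.
Row 7: 25 + 10 + 27 + 21 + 7 + 7 − 15 = 82, so its missing entry is 93 − 82 = 11.
Column 8: 6 + 32 + 43 + 5 + 2 − 15 − 25 = 48, so its missing entry is 93 − 48 = 45.
Row 3: 10 − 1 − 5 + 8 + 8 + 5 + 45 = 70, so its missing entry is 93 − 70 = 23.

c = 11, y = 23, k = 45, d = 43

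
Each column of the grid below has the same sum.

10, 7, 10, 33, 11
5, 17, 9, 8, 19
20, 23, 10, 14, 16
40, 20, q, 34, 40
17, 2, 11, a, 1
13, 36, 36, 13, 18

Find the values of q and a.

Columns 2 and 5 both add up to 105, so every column sums to 105.
Column 3: 10 + 9 + 10 + 11 + 36 = 76, so the missing entry is 105 − 76 = 29.
Column 4: 33 + 8 + 14 + 34 + 13 = 102, so the missing entry is 105 − 102 = 3.

q = 29, a = 3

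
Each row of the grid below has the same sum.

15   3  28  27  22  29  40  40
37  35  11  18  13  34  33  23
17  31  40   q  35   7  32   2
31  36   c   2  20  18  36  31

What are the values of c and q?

c = 30, q = 40

The complete rows each total 204.
Row 4 is missing 204 − 174 = 30 (since 31 + 36 + 2 + 20 + 18 + 36 + 31 = 174).
Row 3 is missing 204 − 164 = 40 (since 17 + 31 + 40 + 35 + 7 + 32 + 2 = 164).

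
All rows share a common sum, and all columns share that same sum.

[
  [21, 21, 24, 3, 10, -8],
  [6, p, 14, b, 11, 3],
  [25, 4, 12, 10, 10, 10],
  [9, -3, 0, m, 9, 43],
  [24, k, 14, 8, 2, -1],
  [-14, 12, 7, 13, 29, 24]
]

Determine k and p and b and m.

Rows 1 and 3 both sum to 71, so that's the common total.
Row 4: 9 − 3 + 0 + 9 + 43 = 58, so its missing entry is 71 − 58 = 13.
Column 4: 3 + 10 + 13 + 8 + 13 = 47, so its missing entry is 71 − 47 = 24.
Row 2: 6 + 14 + 24 + 11 + 3 = 58, so its missing entry is 71 − 58 = 13.
Row 5: 24 + 14 + 8 + 2 − 1 = 47, so its missing entry is 71 − 47 = 24.

k = 24, p = 13, b = 24, m = 13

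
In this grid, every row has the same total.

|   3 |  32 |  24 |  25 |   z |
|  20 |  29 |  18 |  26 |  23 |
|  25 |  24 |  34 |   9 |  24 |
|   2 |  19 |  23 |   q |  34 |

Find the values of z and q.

z = 32, q = 38

The complete rows each total 116.
Row 1 is missing 116 − 84 = 32 (since 3 + 32 + 24 + 25 = 84).
Row 4 is missing 116 − 78 = 38 (since 2 + 19 + 23 + 34 = 78).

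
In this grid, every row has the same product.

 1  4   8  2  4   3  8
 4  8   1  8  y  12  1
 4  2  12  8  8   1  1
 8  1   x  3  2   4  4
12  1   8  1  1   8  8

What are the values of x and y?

x = 8, y = 2

Rows 1 and 5 each multiply to 6144, so every row has product 6144.
Row 4: 8×1×3×2×4×4 = 768, so the missing entry is 6144 ÷ 768 = 8.
Row 2: 4×8×1×8×12×1 = 3072, so the missing entry is 6144 ÷ 3072 = 2.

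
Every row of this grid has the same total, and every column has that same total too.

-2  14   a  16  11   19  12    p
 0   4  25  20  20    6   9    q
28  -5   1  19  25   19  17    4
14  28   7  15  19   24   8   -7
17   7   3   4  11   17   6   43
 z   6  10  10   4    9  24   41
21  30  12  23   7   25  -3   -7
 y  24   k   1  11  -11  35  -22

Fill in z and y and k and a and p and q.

Rows 3 and 4 both sum to 108, so that's the common total.
Row 2 has 0 + 4 + 25 + 20 + 20 + 6 + 9 = 84; the blank must be 108 − 84 = 24.
Column 8 has 24 + 4 − 7 + 43 + 41 − 7 − 22 = 76; the blank must be 108 − 76 = 32.
Row 1 has -2 + 14 + 16 + 11 + 19 + 12 + 32 = 102; the blank must be 108 − 102 = 6.
Row 6 has 6 + 10 + 10 + 4 + 9 + 24 + 41 = 104; the blank must be 108 − 104 = 4.
Column 1 has -2 + 0 + 28 + 14 + 17 + 4 + 21 = 82; the blank must be 108 − 82 = 26.
Row 8 has 26 + 24 + 1 + 11 − 11 + 35 − 22 = 64; the blank must be 108 − 64 = 44.

z = 4, y = 26, k = 44, a = 6, p = 32, q = 24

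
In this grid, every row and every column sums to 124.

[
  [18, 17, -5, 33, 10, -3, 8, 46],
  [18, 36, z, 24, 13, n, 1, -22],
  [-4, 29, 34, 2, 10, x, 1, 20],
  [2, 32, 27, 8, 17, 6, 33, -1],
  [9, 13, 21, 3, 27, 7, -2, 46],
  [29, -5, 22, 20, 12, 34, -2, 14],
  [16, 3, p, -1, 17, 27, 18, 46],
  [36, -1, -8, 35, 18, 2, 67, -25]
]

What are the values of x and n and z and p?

The known cells in row 3 total 92, leaving 124 − 92 = 32 for the blank.
The known cells in row 7 total 126, leaving 124 − 126 = -2 for the blank.
The known cells in column 3 total 89, leaving 124 − 89 = 35 for the blank.
The known cells in row 2 total 105, leaving 124 − 105 = 19 for the blank.

x = 32, n = 19, z = 35, p = -2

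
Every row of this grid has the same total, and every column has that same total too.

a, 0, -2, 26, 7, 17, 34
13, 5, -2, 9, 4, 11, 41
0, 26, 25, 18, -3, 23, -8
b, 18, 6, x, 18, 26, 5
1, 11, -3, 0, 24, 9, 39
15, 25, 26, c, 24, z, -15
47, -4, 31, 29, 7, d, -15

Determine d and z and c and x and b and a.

Rows 2 and 3 both sum to 81, so that's the common total.
Row 7: 47 − 4 + 31 + 29 + 7 − 15 = 95, so its missing entry is 81 − 95 = -14.
Column 6: 17 + 11 + 23 + 26 + 9 − 14 = 72, so its missing entry is 81 − 72 = 9.
Row 1: 0 − 2 + 26 + 7 + 17 + 34 = 82, so its missing entry is 81 − 82 = -1.
Column 1: -1 + 13 + 0 + 1 + 15 + 47 = 75, so its missing entry is 81 − 75 = 6.
Row 4: 6 + 18 + 6 + 18 + 26 + 5 = 79, so its missing entry is 81 − 79 = 2.
Row 6: 15 + 25 + 26 + 24 + 9 − 15 = 84, so its missing entry is 81 − 84 = -3.

d = -14, z = 9, c = -3, x = 2, b = 6, a = -1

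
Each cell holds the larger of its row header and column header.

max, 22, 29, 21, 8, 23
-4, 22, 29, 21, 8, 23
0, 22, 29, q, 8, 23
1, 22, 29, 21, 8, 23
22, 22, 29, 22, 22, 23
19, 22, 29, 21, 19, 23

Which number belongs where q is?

21

max(0, 21) = 21.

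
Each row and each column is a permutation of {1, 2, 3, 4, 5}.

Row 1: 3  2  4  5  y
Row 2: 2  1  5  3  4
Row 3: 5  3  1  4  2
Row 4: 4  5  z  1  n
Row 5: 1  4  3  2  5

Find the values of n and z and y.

Cell (4,3): column 3 already has {1, 3, 4, 5} → 2.
At (row 1, col 5): row 1 already has {2, 3, 4, 5}, so the value is 1.
Cell (4,5): row 4 already has {1, 2, 4, 5} → 3.

n = 3, z = 2, y = 1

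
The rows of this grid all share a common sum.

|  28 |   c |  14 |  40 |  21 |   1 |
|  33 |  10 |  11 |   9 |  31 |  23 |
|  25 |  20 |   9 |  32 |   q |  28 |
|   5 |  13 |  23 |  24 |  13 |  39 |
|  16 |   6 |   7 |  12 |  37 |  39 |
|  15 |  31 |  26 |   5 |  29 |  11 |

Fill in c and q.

c = 13, q = 3

Row 4 sums to 117 and so does row 5; that's the common total.
In row 1 the known cells total 104, leaving 117 − 104 = 13.
In row 3 the known cells total 114, leaving 117 − 114 = 3.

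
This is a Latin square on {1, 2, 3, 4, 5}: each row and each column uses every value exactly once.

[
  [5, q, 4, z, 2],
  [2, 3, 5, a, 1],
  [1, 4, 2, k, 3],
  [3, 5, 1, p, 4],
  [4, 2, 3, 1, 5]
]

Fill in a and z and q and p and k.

a = 4, z = 3, q = 1, p = 2, k = 5

For row 1, column 2: column 2 already has {2, 3, 4, 5}; that leaves 1.
At (row 1, col 4): row 1 already has {1, 2, 4, 5}, so the value is 3.
At (row 3, col 4): row 3 already has {1, 2, 3, 4}, so the value is 5.
At (row 4, col 4): row 4 already has {1, 3, 4, 5}, so the value is 2.
Cell (2,4): row 2 already has {1, 2, 3, 5} → 4.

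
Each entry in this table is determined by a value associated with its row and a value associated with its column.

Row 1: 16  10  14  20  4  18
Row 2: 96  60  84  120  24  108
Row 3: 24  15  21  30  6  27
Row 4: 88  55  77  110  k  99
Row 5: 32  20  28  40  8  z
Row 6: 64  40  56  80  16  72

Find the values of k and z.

k = 22, z = 36

Each row is a constant multiple of every other row — this is a multiplication table with the headers hidden.
Row 4 is 55/10 = 11/2 times row 1, so its entry in column 5 is 4 × 11/2 = 22.
Row 5 is 20/10 = 2/1 times row 1, so its entry in column 6 is 18 × 2/1 = 36.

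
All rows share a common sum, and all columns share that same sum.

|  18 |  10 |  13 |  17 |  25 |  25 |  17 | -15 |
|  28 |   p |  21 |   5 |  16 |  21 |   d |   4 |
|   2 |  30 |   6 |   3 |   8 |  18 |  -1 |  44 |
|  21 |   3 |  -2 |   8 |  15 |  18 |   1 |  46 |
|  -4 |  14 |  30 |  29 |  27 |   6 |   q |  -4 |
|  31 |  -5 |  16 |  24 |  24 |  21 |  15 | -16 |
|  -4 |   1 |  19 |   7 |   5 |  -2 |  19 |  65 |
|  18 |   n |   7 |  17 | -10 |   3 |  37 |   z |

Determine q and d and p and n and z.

q = 12, d = 10, p = 5, n = 52, z = -14

Rows 1 and 3 both sum to 110, so that's the common total.
Column 8: -15 + 4 + 44 + 46 − 4 − 16 + 65 = 124, so its missing entry is 110 − 124 = -14.
Row 8: 18 + 7 + 17 − 10 + 3 + 37 − 14 = 58, so its missing entry is 110 − 58 = 52.
Column 2: 10 + 30 + 3 + 14 − 5 + 1 + 52 = 105, so its missing entry is 110 − 105 = 5.
Row 5: -4 + 14 + 30 + 29 + 27 + 6 − 4 = 98, so its missing entry is 110 − 98 = 12.
Row 2: 28 + 5 + 21 + 5 + 16 + 21 + 4 = 100, so its missing entry is 110 − 100 = 10.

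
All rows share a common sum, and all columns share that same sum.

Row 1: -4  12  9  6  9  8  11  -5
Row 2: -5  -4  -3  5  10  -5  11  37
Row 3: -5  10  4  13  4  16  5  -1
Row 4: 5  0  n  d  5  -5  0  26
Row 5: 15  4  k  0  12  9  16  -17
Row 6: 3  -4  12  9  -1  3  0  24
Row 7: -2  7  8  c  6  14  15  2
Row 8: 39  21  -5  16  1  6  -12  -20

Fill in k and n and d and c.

Rows 1 and 2 both sum to 46, so that's the common total.
The known cells in row 5 total 39, leaving 46 − 39 = 7 for the blank.
The known cells in column 3 total 32, leaving 46 − 32 = 14 for the blank.
The known cells in row 4 total 45, leaving 46 − 45 = 1 for the blank.
The known cells in row 7 total 50, leaving 46 − 50 = -4 for the blank.

k = 7, n = 14, d = 1, c = -4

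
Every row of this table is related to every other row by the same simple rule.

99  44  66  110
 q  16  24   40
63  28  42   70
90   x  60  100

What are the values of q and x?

Each row is a constant multiple of every other row — this is a multiplication table with the headers hidden.
Row 2 is 24/66 = 4/11 times row 1, so its entry in column 1 is 99 × 4/11 = 36.
Row 4 is 60/66 = 10/11 times row 1, so its entry in column 2 is 44 × 10/11 = 40.

q = 36, x = 40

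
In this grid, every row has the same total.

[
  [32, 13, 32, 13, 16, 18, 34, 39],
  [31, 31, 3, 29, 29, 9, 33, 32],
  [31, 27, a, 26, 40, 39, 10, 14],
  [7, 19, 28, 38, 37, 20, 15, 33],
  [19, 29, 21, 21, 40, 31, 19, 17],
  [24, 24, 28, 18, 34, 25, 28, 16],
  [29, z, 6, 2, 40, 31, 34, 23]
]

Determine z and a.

z = 32, a = 10

Row 1 sums to 197 and so does row 2; that's the common total.
In row 7 the known cells total 165, leaving 197 − 165 = 32.
In row 3 the known cells total 187, leaving 197 − 187 = 10.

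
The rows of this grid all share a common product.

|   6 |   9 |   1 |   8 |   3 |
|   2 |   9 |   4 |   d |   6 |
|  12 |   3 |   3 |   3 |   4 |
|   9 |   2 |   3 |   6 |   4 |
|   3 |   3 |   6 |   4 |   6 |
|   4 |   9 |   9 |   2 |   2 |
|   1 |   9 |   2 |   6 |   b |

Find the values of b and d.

Rows 4 and 6 each multiply to 1296, so every row has product 1296.
Row 7: 1×9×2×6 = 108, so the missing entry is 1296 ÷ 108 = 12.
Row 2: 2×9×4×6 = 432, so the missing entry is 1296 ÷ 432 = 3.

b = 12, d = 3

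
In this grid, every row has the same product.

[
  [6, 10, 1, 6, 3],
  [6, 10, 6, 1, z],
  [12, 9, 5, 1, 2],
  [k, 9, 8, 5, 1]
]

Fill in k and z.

k = 3, z = 3

Rows 1 and 3 each multiply to 1080, so every row has product 1080.
Row 4: 9×8×5×1 = 360, so the missing entry is 1080 ÷ 360 = 3.
Row 2: 6×10×6×1 = 360, so the missing entry is 1080 ÷ 360 = 3.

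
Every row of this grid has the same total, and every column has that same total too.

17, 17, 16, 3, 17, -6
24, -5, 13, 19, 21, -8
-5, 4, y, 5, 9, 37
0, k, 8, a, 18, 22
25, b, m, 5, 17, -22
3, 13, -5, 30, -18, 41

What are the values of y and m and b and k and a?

y = 14, m = 18, b = 21, k = 14, a = 2

Rows 1 and 2 both sum to 64, so that's the common total.
Column 4: 3 + 19 + 5 + 5 + 30 = 62, so its missing entry is 64 − 62 = 2.
Row 4: 0 + 8 + 2 + 18 + 22 = 50, so its missing entry is 64 − 50 = 14.
Row 3: -5 + 4 + 5 + 9 + 37 = 50, so its missing entry is 64 − 50 = 14.
Column 3: 16 + 13 + 14 + 8 − 5 = 46, so its missing entry is 64 − 46 = 18.
Row 5: 25 + 18 + 5 + 17 − 22 = 43, so its missing entry is 64 − 43 = 21.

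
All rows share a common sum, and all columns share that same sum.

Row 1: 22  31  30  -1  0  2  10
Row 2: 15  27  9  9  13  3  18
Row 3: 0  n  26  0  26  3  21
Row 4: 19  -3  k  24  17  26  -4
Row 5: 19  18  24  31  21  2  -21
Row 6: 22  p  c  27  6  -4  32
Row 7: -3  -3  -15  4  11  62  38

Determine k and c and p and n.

Rows 1 and 2 both sum to 94, so that's the common total.
Row 4 has 19 − 3 + 24 + 17 + 26 − 4 = 79; the blank must be 94 − 79 = 15.
Row 3 has 0 + 26 + 0 + 26 + 3 + 21 = 76; the blank must be 94 − 76 = 18.
Column 2 has 31 + 27 + 18 − 3 + 18 − 3 = 88; the blank must be 94 − 88 = 6.
Row 6 has 22 + 6 + 27 + 6 − 4 + 32 = 89; the blank must be 94 − 89 = 5.

k = 15, c = 5, p = 6, n = 18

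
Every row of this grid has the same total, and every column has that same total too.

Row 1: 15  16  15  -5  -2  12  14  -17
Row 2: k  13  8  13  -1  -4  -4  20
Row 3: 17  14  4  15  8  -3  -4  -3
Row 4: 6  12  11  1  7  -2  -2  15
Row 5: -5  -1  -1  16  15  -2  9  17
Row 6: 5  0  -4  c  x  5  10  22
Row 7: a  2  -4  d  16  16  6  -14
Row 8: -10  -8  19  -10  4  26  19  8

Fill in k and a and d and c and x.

Rows 1 and 3 both sum to 48, so that's the common total.
The known cells in column 5 total 47, leaving 48 − 47 = 1 for the blank.
The known cells in row 6 total 39, leaving 48 − 39 = 9 for the blank.
The known cells in row 2 total 45, leaving 48 − 45 = 3 for the blank.
The known cells in column 1 total 31, leaving 48 − 31 = 17 for the blank.
The known cells in row 7 total 39, leaving 48 − 39 = 9 for the blank.

k = 3, a = 17, d = 9, c = 9, x = 1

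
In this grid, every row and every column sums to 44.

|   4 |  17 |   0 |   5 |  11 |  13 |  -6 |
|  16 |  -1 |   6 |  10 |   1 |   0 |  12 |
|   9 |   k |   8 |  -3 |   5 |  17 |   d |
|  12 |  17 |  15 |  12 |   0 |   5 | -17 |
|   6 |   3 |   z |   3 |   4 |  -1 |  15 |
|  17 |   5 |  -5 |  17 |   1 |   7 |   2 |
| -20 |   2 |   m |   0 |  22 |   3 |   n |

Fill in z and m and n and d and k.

Column 2: 17 − 1 + 17 + 3 + 5 + 2 = 43, so its missing entry is 44 − 43 = 1.
Row 5: 6 + 3 + 3 + 4 − 1 + 15 = 30, so its missing entry is 44 − 30 = 14.
Column 3: 0 + 6 + 8 + 15 + 14 − 5 = 38, so its missing entry is 44 − 38 = 6.
Row 3: 9 + 1 + 8 − 3 + 5 + 17 = 37, so its missing entry is 44 − 37 = 7.
Row 7: -20 + 2 + 6 + 0 + 22 + 3 = 13, so its missing entry is 44 − 13 = 31.

z = 14, m = 6, n = 31, d = 7, k = 1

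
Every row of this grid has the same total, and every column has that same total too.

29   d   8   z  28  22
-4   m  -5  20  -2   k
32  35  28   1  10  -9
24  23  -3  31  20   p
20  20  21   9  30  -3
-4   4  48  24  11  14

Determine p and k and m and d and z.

Rows 3 and 5 both sum to 97, so that's the common total.
Column 4 has 20 + 1 + 31 + 9 + 24 = 85; the blank must be 97 − 85 = 12.
Row 1 has 29 + 8 + 12 + 28 + 22 = 99; the blank must be 97 − 99 = -2.
Column 2 has -2 + 35 + 23 + 20 + 4 = 80; the blank must be 97 − 80 = 17.
Row 2 has -4 + 17 − 5 + 20 − 2 = 26; the blank must be 97 − 26 = 71.
Row 4 has 24 + 23 − 3 + 31 + 20 = 95; the blank must be 97 − 95 = 2.

p = 2, k = 71, m = 17, d = -2, z = 12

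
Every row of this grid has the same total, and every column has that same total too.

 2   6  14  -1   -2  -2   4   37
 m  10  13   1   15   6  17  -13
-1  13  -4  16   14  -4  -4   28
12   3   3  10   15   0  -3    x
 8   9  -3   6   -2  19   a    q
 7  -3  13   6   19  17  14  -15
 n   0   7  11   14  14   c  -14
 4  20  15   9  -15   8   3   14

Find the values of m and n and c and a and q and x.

Rows 1 and 3 both sum to 58, so that's the common total.
Row 4: 12 + 3 + 3 + 10 + 15 + 0 − 3 = 40, so its missing entry is 58 − 40 = 18.
Row 2: 10 + 13 + 1 + 15 + 6 + 17 − 13 = 49, so its missing entry is 58 − 49 = 9.
Column 1: 2 + 9 − 1 + 12 + 8 + 7 + 4 = 41, so its missing entry is 58 − 41 = 17.
Row 7: 17 + 0 + 7 + 11 + 14 + 14 − 14 = 49, so its missing entry is 58 − 49 = 9.
Column 7: 4 + 17 − 4 − 3 + 14 + 9 + 3 = 40, so its missing entry is 58 − 40 = 18.
Row 5: 8 + 9 − 3 + 6 − 2 + 19 + 18 = 55, so its missing entry is 58 − 55 = 3.

m = 9, n = 17, c = 9, a = 18, q = 3, x = 18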